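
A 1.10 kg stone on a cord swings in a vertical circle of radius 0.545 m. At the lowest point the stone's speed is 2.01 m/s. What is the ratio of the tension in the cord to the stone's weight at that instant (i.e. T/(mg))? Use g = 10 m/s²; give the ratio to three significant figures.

At the bottom, T − mg = mv²/r, so T = m(v²/r + g) and T/(mg) = v²/(rg) + 1 = (2.01)²/(0.545 × 10.0) + 1 = 0.7413 + 1 = 1.741.

1.74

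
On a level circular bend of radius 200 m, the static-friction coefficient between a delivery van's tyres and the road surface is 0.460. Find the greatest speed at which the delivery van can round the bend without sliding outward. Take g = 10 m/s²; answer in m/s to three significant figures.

30.3 m/s

The only inward force on a level bend is static friction, so at the limit f_s = μ_s N = μ_s m g = m v²/r.
Mass cancels: v_max = √(μ_s g r) = √(0.460 × 10.0 × 200) = √920.0 = 30.33 m/s.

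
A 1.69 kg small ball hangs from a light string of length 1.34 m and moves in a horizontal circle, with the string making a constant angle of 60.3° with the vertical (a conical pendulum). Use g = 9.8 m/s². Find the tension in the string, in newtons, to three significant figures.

33.4 N

Vertically the bob has no acceleration, so T cosθ = mg.
T = mg/cosθ = 1.69 × 9.8 / cos 60.3° = 16.56/0.4955 = 33.43 N.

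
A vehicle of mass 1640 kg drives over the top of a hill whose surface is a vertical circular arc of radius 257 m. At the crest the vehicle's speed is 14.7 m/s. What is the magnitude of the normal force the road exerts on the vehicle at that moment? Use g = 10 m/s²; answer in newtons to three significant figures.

15000 N

At the crest the centripetal acceleration points downward (toward the centre of the arc), so mg − N = mv²/r.
N = m(g − v²/r) = 1640 × (10.0 − (14.7)²/257) = 1640 × (10.0 − 0.8408) = 1640 × 9.159 = 15020 N.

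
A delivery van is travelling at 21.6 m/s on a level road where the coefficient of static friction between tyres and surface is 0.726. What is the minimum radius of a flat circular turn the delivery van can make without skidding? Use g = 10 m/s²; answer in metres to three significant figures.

64.3 m

At the limit, μ_s m g = m v²/r, so r_min = v²/(μ_s g) = (21.6)²/(0.726 × 10.0) = 466.6/7.260 = 64.26 m.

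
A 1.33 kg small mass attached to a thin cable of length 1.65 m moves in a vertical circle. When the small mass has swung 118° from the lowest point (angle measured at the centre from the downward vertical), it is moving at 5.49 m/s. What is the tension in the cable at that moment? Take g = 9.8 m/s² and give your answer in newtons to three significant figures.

Take the radial direction toward the centre of the circle as positive. The component of the weight along the string toward the centre is −mg cos φ (φ measured from the bottom), so Newton's second law along the string gives T − mg cos φ = m v²/r.
cos 118° = -0.4695, so T = m(v²/r + g cos φ) = 1.33 × ((5.49)²/1.65 + 9.8 × -0.4695) = 1.33 × (18.27 + (-4.601)) = 1.33 × 13.67 = 18.18 N.

18.2 N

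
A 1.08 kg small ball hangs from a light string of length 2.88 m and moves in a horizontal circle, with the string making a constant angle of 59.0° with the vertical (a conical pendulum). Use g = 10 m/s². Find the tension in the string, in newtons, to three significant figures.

21.0 N

Vertically the bob has no acceleration, so T cosθ = mg.
T = mg/cosθ = 1.08 × 10.0 / cos 59.0° = 10.80/0.5150 = 20.97 N.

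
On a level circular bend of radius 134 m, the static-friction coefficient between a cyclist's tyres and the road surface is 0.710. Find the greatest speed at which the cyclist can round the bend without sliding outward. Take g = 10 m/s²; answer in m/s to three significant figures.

30.8 m/s

On a flat curve, static friction is the only horizontal force, so it must supply the full centripetal force: μ_s m g = m v²/r.
Mass cancels: v_max = √(μ_s g r) = √(0.710 × 10.0 × 134) = √951.4 = 30.84 m/s.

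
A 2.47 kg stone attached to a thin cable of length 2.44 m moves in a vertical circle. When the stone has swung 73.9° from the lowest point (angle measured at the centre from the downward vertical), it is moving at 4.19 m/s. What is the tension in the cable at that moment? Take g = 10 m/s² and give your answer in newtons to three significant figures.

24.6 N

Take the radial direction toward the centre of the circle as positive. The component of the weight along the string toward the centre is −mg cos φ (φ measured from the bottom), so Newton's second law along the string gives T − mg cos φ = m v²/r.
cos 73.9° = 0.2773, so T = m(v²/r + g cos φ) = 2.47 × ((4.19)²/2.44 + 10.0 × 0.2773) = 2.47 × (7.195 + (2.773)) = 2.47 × 9.968 = 24.62 N.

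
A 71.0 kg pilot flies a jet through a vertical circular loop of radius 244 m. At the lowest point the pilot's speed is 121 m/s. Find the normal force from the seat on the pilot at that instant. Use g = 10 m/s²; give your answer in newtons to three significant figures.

At the lowest point, N points up (toward the centre) and the weight mg points down (away from the centre), so the net inward force is N − mg = mv²/r.
N = m(v²/r + g) = 71.0 × ((121)²/244 + 10.0) = 71.0 × (60.00 + 10.0) = 71.0 × 70.00 = 4970 N.

4970 N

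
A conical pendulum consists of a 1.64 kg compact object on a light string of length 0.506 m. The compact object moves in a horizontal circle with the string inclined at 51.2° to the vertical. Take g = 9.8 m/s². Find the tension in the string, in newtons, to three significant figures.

25.6 N

Vertically the bob has no acceleration, so T cosθ = mg.
T = mg/cosθ = 1.64 × 9.8 / cos 51.2° = 16.07/0.6266 = 25.65 N.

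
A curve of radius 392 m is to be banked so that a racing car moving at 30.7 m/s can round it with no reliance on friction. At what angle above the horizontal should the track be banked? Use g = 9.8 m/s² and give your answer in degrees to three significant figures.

With no friction, the horizontal component of the normal force provides the centripetal force: N sinθ = mv²/r, while N cosθ = mg vertically.
Dividing: tanθ = v²/(r g) = (30.7)²/(392 × 9.8) = 942.5/3842 = 0.2453.
θ = arctan(0.2453) = 13.78°.

13.8°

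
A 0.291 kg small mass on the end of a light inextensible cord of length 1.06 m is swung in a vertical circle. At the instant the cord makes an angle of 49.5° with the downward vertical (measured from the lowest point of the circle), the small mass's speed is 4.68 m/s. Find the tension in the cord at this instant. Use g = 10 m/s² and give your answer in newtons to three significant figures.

7.90 N

Take the radial direction toward the centre of the circle as positive. The component of the weight along the string toward the centre is −mg cos φ (φ measured from the bottom), so Newton's second law along the string gives T − mg cos φ = m v²/r.
cos 49.5° = 0.6494, so T = m(v²/r + g cos φ) = 0.291 × ((4.68)²/1.06 + 10.0 × 0.6494) = 0.291 × (20.66 + (6.494)) = 0.291 × 27.16 = 7.903 N.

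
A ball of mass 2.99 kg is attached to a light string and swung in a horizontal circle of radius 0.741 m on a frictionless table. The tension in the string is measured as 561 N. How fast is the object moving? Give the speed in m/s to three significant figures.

11.8 m/s

T = m v²/r ⇒ v = √(T r / m) = √(561 × 0.741 / 2.99) = √139.0 = 11.79 m/s.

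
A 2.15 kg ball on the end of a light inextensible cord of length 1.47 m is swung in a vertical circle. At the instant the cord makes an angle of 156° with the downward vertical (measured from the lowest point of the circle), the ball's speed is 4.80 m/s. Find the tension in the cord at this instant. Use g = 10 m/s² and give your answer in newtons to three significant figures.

Take the radial direction toward the centre of the circle as positive. The component of the weight along the string toward the centre is −mg cos φ (φ measured from the bottom), so Newton's second law along the string gives T − mg cos φ = m v²/r.
cos 156° = -0.9135, so T = m(v²/r + g cos φ) = 2.15 × ((4.80)²/1.47 + 10.0 × -0.9135) = 2.15 × (15.67 + (-9.135)) = 2.15 × 6.538 = 14.06 N.

14.1 N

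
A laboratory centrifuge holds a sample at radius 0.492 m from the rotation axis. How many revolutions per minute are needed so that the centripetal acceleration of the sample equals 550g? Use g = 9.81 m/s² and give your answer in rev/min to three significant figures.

1000 rev/min

Require ω²r = 550g, so ω = √(550 × 9.81/0.492) = 104.7 rad/s.
In rev/min: ω × 60/(2π) = 104.7 × 60/(2π) = 1000 rev/min.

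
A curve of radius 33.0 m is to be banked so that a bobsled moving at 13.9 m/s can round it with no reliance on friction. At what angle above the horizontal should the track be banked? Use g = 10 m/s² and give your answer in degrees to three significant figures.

With no friction, the horizontal component of the normal force provides the centripetal force: N sinθ = mv²/r, while N cosθ = mg vertically.
Dividing: tanθ = v²/(r g) = (13.9)²/(33.0 × 10.0) = 193.2/330.0 = 0.5855.
θ = arctan(0.5855) = 30.35°.

30.3°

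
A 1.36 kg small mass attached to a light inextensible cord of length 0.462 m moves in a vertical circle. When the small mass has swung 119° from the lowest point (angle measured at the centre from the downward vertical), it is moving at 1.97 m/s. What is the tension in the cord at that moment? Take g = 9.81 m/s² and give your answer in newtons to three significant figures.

Take the radial direction toward the centre of the circle as positive. The component of the weight along the string toward the centre is −mg cos φ (φ measured from the bottom), so Newton's second law along the string gives T − mg cos φ = m v²/r.
cos 119° = -0.4848, so T = m(v²/r + g cos φ) = 1.36 × ((1.97)²/0.462 + 9.81 × -0.4848) = 1.36 × (8.400 + (-4.756)) = 1.36 × 3.644 = 4.956 N.

4.96 N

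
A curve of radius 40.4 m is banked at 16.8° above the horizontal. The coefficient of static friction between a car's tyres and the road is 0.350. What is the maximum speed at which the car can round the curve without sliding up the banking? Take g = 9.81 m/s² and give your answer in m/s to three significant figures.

17.0 m/s

At the maximum speed, friction acts down the slope at its limiting value f = μN. Radially (horizontal, toward centre): N sinθ + μN cosθ = mv²/r. Vertically: N cosθ − μN sinθ = mg.
Dividing: v² = r g (sinθ + μcosθ)/(cosθ − μsinθ).
sinθ + μcosθ = 0.2890 + 0.350×0.9573 = 0.6241; cosθ − μsinθ = 0.9573 − 0.350×0.2890 = 0.8562.
v² = 40.4 × 9.81 × 0.6241/0.8562 = 288.9 m²/s², so v = 17.00 m/s.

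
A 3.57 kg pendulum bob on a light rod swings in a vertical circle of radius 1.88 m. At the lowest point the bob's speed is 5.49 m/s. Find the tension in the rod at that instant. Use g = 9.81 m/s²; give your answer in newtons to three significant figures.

At the lowest point, T points up (toward the centre) and the weight mg points down (away from the centre), so the net inward force is T − mg = mv²/r.
T = m(v²/r + g) = 3.57 × ((5.49)²/1.88 + 9.81) = 3.57 × (16.03 + 9.81) = 3.57 × 25.84 = 92.26 N.

92.3 N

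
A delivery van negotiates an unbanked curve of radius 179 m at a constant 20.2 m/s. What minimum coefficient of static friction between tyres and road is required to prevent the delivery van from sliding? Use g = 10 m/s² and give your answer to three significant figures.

0.228

Friction provides the centripetal force: μ_s m g = m v²/r, so μ_s = v²/(g r) = (20.20)²/(10.0 × 179) = 408.0/1790 = 0.2280.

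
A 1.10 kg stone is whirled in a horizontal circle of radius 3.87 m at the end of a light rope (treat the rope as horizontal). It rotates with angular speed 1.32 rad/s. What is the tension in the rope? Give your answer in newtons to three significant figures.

v = ωr = 1.32 × 3.87 = 5.108 m/s.
The tension is the only horizontal force, so it supplies the full centripetal force: T = m v²/r = 1.10 × (5.108)²/3.87 = 1.10 × 26.10/3.87 = 7.417 N.

7.42 N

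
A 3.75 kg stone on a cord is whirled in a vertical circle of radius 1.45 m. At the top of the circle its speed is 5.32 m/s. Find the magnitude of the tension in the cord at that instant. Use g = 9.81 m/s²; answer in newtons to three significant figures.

36.4 N

At the top, both T and the weight mg point inward (toward the centre), so T + mg = mv²/r.
T = m(v²/r − g) = 3.75 × ((5.32)²/1.45 − 9.81) = 3.75 × (19.52 − 9.81) = 3.75 × 9.709 = 36.41 N.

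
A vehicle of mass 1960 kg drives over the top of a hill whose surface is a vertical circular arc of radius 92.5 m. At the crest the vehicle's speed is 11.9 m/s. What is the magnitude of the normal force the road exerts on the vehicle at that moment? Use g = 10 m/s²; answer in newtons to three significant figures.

At the crest the centripetal acceleration points downward (toward the centre of the arc), so mg − N = mv²/r.
N = m(g − v²/r) = 1960 × (10.0 − (11.9)²/92.5) = 1960 × (10.0 − 1.531) = 1960 × 8.469 = 16600 N.

16600 N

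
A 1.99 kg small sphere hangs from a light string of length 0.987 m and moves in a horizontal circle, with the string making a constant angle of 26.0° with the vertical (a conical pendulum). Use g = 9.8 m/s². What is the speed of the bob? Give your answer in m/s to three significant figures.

The radius of the circle is r = L sinθ = 0.987 × sin 26.0° = 0.4327 m.
Horizontally T sinθ = mv²/r and vertically T cosθ = mg, so tanθ = v²/(rg).
v = √(r g tanθ) = √(0.4327 × 9.8 × 0.4877) = √2.068 = 1.438 m/s.

1.44 m/s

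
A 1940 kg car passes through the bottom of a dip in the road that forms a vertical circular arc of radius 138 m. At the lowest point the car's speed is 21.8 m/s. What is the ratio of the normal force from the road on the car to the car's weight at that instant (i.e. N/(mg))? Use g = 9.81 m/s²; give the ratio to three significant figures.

At the bottom, N − mg = mv²/r, so N = m(v²/r + g) and N/(mg) = v²/(rg) + 1 = (21.8)²/(138 × 9.81) + 1 = 0.3510 + 1 = 1.351.

1.35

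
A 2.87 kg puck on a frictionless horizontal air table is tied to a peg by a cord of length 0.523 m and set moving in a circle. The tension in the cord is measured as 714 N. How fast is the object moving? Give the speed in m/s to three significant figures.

T = m v²/r ⇒ v = √(T r / m) = √(714 × 0.523 / 2.87) = √130.1 = 11.41 m/s.

11.4 m/s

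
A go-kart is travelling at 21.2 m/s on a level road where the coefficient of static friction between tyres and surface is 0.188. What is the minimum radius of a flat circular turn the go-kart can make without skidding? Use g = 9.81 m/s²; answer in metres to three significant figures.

244 m

At the limit, μ_s m g = m v²/r, so r_min = v²/(μ_s g) = (21.2)²/(0.188 × 9.81) = 449.4/1.844 = 243.7 m.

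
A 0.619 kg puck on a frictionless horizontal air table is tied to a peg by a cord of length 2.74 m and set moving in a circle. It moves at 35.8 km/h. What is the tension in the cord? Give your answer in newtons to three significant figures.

v = 35.8 km/h = 35.8/3.6 = 9.944 m/s.
The tension is the only horizontal force, so it supplies the full centripetal force: T = m v²/r = 0.619 × (9.944)²/2.74 = 0.619 × 98.89/2.74 = 22.34 N.

22.3 N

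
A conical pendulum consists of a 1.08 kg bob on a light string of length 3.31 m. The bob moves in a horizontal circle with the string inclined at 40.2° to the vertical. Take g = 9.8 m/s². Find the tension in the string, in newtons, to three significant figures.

Vertically the bob has no acceleration, so T cosθ = mg.
T = mg/cosθ = 1.08 × 9.8 / cos 40.2° = 10.58/0.7638 = 13.86 N.

13.9 N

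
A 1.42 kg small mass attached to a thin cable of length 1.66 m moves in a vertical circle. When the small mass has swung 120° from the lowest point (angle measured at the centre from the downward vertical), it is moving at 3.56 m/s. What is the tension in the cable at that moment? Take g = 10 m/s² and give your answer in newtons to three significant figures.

3.74 N

Take the radial direction toward the centre of the circle as positive. The component of the weight along the string toward the centre is −mg cos φ (φ measured from the bottom), so Newton's second law along the string gives T − mg cos φ = m v²/r.
cos 120° = -0.5000, so T = m(v²/r + g cos φ) = 1.42 × ((3.56)²/1.66 + 10.0 × -0.5000) = 1.42 × (7.635 + (-5.000)) = 1.42 × 2.635 = 3.741 N.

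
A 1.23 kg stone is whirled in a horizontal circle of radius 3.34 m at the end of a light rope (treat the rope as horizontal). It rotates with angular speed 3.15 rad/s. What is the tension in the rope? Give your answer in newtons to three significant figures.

v = ωr = 3.15 × 3.34 = 10.52 m/s.
The tension is the only horizontal force, so it supplies the full centripetal force: T = m v²/r = 1.23 × (10.52)²/3.34 = 1.23 × 110.7/3.34 = 40.76 N.

40.8 N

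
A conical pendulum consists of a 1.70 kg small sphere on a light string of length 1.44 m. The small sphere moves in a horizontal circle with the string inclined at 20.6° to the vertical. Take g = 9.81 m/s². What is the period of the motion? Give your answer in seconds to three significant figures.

2.33 s

r = L sinθ = 0.5067 m. From T sinθ = mω²r and T cosθ = mg: tanθ = ω²r/g, so ω² = g tanθ / r = g/(L cosθ).
ω = √(g/(L cosθ)) = √(9.81/(1.44 × 0.9361)) = √7.278 = 2.698 rad/s.
Period = 2π/ω = 2.329 s.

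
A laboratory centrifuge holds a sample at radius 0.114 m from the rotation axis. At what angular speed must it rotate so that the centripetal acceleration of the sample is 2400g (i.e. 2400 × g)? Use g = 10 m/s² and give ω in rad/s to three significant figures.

Centripetal acceleration a_c = ω²r. Setting ω²r = 2400g:
ω = √(2400g / r) = √(2400 × 10.0 / 0.114) = √210500 = 458.8 rad/s.

459 rad/s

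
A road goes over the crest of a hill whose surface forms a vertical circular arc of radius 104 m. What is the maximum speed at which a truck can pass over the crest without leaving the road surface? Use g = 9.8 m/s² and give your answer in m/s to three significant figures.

31.9 m/s

At the crest the centre of the circle is below the truck, so the net downward (centripetal) force is mg − N = mv²/r.
The truck leaves the road when N → 0, giving v_max = √(g r) = √(9.8 × 104) = 31.92 m/s.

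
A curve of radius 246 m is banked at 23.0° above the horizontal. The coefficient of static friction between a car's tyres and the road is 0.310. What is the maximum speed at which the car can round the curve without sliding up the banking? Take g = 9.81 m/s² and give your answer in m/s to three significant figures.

45.2 m/s

At the maximum speed, friction acts down the slope at its limiting value f = μN. Radially (horizontal, toward centre): N sinθ + μN cosθ = mv²/r. Vertically: N cosθ − μN sinθ = mg.
Dividing: v² = r g (sinθ + μcosθ)/(cosθ − μsinθ).
sinθ + μcosθ = 0.3907 + 0.310×0.9205 = 0.6761; cosθ − μsinθ = 0.9205 − 0.310×0.3907 = 0.7994.
v² = 246 × 9.81 × 0.6761/0.7994 = 2041 m²/s², so v = 45.18 m/s.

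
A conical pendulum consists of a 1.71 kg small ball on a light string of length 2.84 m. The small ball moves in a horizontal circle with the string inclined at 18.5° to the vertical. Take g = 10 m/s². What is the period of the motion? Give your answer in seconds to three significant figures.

r = L sinθ = 0.9011 m. From T sinθ = mω²r and T cosθ = mg: tanθ = ω²r/g, so ω² = g tanθ / r = g/(L cosθ).
ω = √(g/(L cosθ)) = √(10.0/(2.84 × 0.9483)) = √3.713 = 1.927 rad/s.
Period = 2π/ω = 3.261 s.

3.26 s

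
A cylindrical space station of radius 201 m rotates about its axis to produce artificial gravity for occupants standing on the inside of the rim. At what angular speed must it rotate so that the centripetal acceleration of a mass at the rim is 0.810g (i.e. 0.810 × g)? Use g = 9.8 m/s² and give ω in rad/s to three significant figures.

0.199 rad/s

Centripetal acceleration a_c = ω²r. Setting ω²r = 0.810g:
ω = √(0.810g / r) = √(0.810 × 9.8 / 201) = √0.03949 = 0.1987 rad/s.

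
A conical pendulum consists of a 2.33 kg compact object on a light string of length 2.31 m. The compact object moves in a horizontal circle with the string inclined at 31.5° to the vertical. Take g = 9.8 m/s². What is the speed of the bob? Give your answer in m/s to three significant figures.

2.69 m/s

The radius of the circle is r = L sinθ = 2.31 × sin 31.5° = 1.207 m.
Horizontally T sinθ = mv²/r and vertically T cosθ = mg, so tanθ = v²/(rg).
v = √(r g tanθ) = √(1.207 × 9.8 × 0.6128) = √7.248 = 2.692 m/s.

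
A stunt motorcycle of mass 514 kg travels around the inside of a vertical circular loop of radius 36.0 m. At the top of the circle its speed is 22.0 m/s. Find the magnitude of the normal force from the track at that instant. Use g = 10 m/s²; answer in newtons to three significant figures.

At the top, both N and the weight mg point inward (toward the centre), so N + mg = mv²/r.
N = m(v²/r − g) = 514 × ((22.0)²/36.0 − 10.0) = 514 × (13.44 − 10.0) = 514 × 3.444 = 1770 N.

1770 N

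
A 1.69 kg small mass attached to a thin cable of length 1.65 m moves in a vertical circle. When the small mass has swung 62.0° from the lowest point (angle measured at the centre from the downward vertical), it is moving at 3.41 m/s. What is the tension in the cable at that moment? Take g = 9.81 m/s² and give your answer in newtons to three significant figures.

19.7 N

Take the radial direction toward the centre of the circle as positive. The component of the weight along the string toward the centre is −mg cos φ (φ measured from the bottom), so Newton's second law along the string gives T − mg cos φ = m v²/r.
cos 62.0° = 0.4695, so T = m(v²/r + g cos φ) = 1.69 × ((3.41)²/1.65 + 9.81 × 0.4695) = 1.69 × (7.047 + (4.606)) = 1.69 × 11.65 = 19.69 N.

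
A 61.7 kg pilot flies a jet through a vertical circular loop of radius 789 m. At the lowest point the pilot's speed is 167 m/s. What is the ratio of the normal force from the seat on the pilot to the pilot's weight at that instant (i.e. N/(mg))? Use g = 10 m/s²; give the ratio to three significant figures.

At the bottom, N − mg = mv²/r, so N = m(v²/r + g) and N/(mg) = v²/(rg) + 1 = (167)²/(789 × 10.0) + 1 = 3.535 + 1 = 4.535.

4.53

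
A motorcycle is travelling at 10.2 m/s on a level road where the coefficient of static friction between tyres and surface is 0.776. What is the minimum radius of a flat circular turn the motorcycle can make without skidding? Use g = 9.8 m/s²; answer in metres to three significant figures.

At the limit, μ_s m g = m v²/r, so r_min = v²/(μ_s g) = (10.2)²/(0.776 × 9.8) = 104.0/7.605 = 13.68 m.

13.7 m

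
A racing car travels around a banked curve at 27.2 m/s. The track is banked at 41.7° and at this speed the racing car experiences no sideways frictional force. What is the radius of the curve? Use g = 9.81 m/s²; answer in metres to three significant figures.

84.6 m

Frictionless banking: tanθ = v²/(rg), so r = v²/(g tanθ).
r = (27.2)²/(9.81 × tan 41.7°) = 739.8/(9.81 × 0.8910) = 739.8/8.740 = 84.65 m.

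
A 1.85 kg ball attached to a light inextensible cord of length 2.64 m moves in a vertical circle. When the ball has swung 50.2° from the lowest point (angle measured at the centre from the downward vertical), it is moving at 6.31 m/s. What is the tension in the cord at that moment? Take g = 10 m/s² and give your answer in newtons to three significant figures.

Take the radial direction toward the centre of the circle as positive. The component of the weight along the string toward the centre is −mg cos φ (φ measured from the bottom), so Newton's second law along the string gives T − mg cos φ = m v²/r.
cos 50.2° = 0.6401, so T = m(v²/r + g cos φ) = 1.85 × ((6.31)²/2.64 + 10.0 × 0.6401) = 1.85 × (15.08 + (6.401)) = 1.85 × 21.48 = 39.74 N.

39.7 N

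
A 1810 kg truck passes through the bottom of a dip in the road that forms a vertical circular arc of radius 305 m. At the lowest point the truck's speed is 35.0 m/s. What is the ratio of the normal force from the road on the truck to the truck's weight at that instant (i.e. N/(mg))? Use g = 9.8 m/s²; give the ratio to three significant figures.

At the bottom, N − mg = mv²/r, so N = m(v²/r + g) and N/(mg) = v²/(rg) + 1 = (35.0)²/(305 × 9.8) + 1 = 0.4098 + 1 = 1.410.

1.41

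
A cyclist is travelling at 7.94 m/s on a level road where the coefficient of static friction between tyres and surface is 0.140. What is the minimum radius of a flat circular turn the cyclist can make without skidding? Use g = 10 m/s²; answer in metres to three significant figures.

At the limit, μ_s m g = m v²/r, so r_min = v²/(μ_s g) = (7.94)²/(0.140 × 10.0) = 63.04/1.400 = 45.03 m.

45.0 m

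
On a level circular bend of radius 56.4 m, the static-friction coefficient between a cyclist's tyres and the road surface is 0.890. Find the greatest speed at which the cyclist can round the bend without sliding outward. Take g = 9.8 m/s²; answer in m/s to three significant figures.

22.2 m/s

The only inward force on a level bend is static friction, so at the limit f_s = μ_s N = μ_s m g = m v²/r.
Mass cancels: v_max = √(μ_s g r) = √(0.890 × 9.8 × 56.4) = √491.9 = 22.18 m/s.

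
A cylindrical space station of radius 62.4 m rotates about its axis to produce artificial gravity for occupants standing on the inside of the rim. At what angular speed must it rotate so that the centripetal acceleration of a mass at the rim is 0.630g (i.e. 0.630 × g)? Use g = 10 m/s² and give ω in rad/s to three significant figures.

0.318 rad/s

Centripetal acceleration a_c = ω²r. Setting ω²r = 0.630g:
ω = √(0.630g / r) = √(0.630 × 10.0 / 62.4) = √0.1010 = 0.3177 rad/s.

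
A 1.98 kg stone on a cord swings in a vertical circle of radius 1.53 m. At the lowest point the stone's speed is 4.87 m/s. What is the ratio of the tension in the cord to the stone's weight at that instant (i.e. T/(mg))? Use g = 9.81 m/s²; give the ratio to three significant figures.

2.58

At the bottom, T − mg = mv²/r, so T = m(v²/r + g) and T/(mg) = v²/(rg) + 1 = (4.87)²/(1.53 × 9.81) + 1 = 1.580 + 1 = 2.580.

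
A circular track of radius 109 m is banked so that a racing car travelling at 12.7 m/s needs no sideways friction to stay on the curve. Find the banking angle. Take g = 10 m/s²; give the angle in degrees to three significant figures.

For a frictionless banked turn: horizontally N sinθ = mv²/r and vertically N cosθ = mg.
Dividing: tanθ = v²/(r g) = (12.7)²/(109 × 10.0) = 161.3/1090 = 0.1480.
θ = arctan(0.1480) = 8.417°.

8.42°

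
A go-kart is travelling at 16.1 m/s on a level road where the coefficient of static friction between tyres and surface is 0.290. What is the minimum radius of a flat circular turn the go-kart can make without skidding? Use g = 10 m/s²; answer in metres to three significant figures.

89.4 m

At the limit, μ_s m g = m v²/r, so r_min = v²/(μ_s g) = (16.1)²/(0.290 × 10.0) = 259.2/2.900 = 89.38 m.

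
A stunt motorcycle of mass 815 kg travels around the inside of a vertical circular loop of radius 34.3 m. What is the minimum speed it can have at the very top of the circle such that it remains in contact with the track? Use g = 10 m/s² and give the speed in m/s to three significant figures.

18.5 m/s

At the highest point the centre is directly below, so both the weight and N act inward: N + mg = mv²/r.
At minimum speed N → 0, so mg = mv_min²/r ⇒ v_min = √(g r) = √(10.0 × 34.3) = 18.52 m/s.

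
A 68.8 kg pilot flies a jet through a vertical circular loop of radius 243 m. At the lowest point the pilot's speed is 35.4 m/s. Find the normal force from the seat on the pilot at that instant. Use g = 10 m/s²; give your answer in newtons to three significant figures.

At the lowest point, N points up (toward the centre) and the weight mg points down (away from the centre), so the net inward force is N − mg = mv²/r.
N = m(v²/r + g) = 68.8 × ((35.4)²/243 + 10.0) = 68.8 × (5.157 + 10.0) = 68.8 × 15.16 = 1043 N.

1040 N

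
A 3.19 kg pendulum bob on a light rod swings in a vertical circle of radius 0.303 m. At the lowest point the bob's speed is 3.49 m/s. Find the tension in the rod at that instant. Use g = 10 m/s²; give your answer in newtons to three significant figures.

At the lowest point, T points up (toward the centre) and the weight mg points down (away from the centre), so the net inward force is T − mg = mv²/r.
T = m(v²/r + g) = 3.19 × ((3.49)²/0.303 + 10.0) = 3.19 × (40.20 + 10.0) = 3.19 × 50.20 = 160.1 N.

160 N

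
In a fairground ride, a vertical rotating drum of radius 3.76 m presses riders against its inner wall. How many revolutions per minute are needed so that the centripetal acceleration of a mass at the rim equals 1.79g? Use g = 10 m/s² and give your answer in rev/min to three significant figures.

Require ω²r = 1.79g, so ω = √(1.79 × 10.0/3.76) = 2.182 rad/s.
In rev/min: ω × 60/(2π) = 2.182 × 60/(2π) = 20.84 rev/min.

20.8 rev/min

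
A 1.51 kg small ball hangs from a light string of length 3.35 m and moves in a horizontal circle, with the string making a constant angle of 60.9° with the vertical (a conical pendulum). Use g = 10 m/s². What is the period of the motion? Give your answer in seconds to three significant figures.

r = L sinθ = 2.927 m. From T sinθ = mω²r and T cosθ = mg: tanθ = ω²r/g, so ω² = g tanθ / r = g/(L cosθ).
ω = √(g/(L cosθ)) = √(10.0/(3.35 × 0.4863)) = √6.138 = 2.477 rad/s.
Period = 2π/ω = 2.536 s.

2.54 s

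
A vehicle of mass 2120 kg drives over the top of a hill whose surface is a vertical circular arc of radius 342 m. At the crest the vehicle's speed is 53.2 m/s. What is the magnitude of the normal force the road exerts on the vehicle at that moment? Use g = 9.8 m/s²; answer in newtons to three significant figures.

3230 N

At the crest the centripetal acceleration points downward (toward the centre of the arc), so mg − N = mv²/r.
N = m(g − v²/r) = 2120 × (9.8 − (53.2)²/342) = 2120 × (9.8 − 8.276) = 2120 × 1.524 = 3232 N.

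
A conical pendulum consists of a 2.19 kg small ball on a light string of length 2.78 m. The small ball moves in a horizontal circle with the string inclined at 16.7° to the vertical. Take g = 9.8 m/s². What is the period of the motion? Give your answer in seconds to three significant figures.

r = L sinθ = 0.7989 m. From T sinθ = mω²r and T cosθ = mg: tanθ = ω²r/g, so ω² = g tanθ / r = g/(L cosθ).
ω = √(g/(L cosθ)) = √(9.8/(2.78 × 0.9578)) = √3.680 = 1.918 rad/s.
Period = 2π/ω = 3.275 s.

3.28 s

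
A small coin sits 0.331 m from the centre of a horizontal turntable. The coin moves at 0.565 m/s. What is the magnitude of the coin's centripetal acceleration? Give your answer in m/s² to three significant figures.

0.964 m/s²

a_c = v²/r = (0.5650)²/0.331 = 0.3192/0.331 = 0.9644 m/s².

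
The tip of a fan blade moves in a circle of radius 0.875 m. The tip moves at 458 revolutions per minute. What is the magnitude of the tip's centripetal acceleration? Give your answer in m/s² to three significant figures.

2010 m/s²

ω = 458 rev/min × 2π/60 = 47.96 rad/s, so v = ωr = 47.96 × 0.875 = 41.97 m/s.
a_c = v²/r = (41.97)²/0.875 = 1761/0.875 = 2013 m/s².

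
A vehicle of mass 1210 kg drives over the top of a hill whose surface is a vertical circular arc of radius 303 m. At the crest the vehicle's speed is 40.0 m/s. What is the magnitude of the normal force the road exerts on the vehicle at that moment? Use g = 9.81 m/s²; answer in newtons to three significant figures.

5480 N

At the crest the centripetal acceleration points downward (toward the centre of the arc), so mg − N = mv²/r.
N = m(g − v²/r) = 1210 × (9.81 − (40.0)²/303) = 1210 × (9.81 − 5.281) = 1210 × 4.529 = 5481 N.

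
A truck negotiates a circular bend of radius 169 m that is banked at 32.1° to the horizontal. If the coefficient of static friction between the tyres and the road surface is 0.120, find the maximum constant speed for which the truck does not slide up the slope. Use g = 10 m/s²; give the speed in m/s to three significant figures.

At the maximum speed, friction acts down the slope at its limiting value f = μN. Radially (horizontal, toward centre): N sinθ + μN cosθ = mv²/r. Vertically: N cosθ − μN sinθ = mg.
Dividing: v² = r g (sinθ + μcosθ)/(cosθ − μsinθ).
sinθ + μcosθ = 0.5314 + 0.120×0.8471 = 0.6331; cosθ − μsinθ = 0.8471 − 0.120×0.5314 = 0.7834.
v² = 169 × 10.0 × 0.6331/0.7834 = 1366 m²/s², so v = 36.96 m/s.

37.0 m/s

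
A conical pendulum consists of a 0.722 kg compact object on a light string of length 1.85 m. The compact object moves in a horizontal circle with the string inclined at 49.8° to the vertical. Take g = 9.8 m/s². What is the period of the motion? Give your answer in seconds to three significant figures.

r = L sinθ = 1.413 m. From T sinθ = mω²r and T cosθ = mg: tanθ = ω²r/g, so ω² = g tanθ / r = g/(L cosθ).
ω = √(g/(L cosθ)) = √(9.8/(1.85 × 0.6455)) = √8.207 = 2.865 rad/s.
Period = 2π/ω = 2.193 s.

2.19 s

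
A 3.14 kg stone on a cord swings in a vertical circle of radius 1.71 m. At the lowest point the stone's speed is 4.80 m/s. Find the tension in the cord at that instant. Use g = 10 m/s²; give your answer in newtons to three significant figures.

At the lowest point, T points up (toward the centre) and the weight mg points down (away from the centre), so the net inward force is T − mg = mv²/r.
T = m(v²/r + g) = 3.14 × ((4.80)²/1.71 + 10.0) = 3.14 × (13.47 + 10.0) = 3.14 × 23.47 = 73.71 N.

73.7 N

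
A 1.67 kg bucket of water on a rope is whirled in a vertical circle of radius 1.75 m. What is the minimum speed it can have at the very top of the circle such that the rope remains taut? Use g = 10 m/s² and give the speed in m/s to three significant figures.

4.18 m/s

At the top, both weight mg and T point toward the centre: T + mg = mv²/r.
At minimum speed T → 0, so mg = mv_min²/r ⇒ v_min = √(g r) = √(10.0 × 1.75) = 4.183 m/s.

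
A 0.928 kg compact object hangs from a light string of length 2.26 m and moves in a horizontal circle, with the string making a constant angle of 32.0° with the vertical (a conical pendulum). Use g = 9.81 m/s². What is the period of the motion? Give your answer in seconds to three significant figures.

2.78 s

r = L sinθ = 1.198 m. From T sinθ = mω²r and T cosθ = mg: tanθ = ω²r/g, so ω² = g tanθ / r = g/(L cosθ).
ω = √(g/(L cosθ)) = √(9.81/(2.26 × 0.8480)) = √5.118 = 2.262 rad/s.
Period = 2π/ω = 2.777 s.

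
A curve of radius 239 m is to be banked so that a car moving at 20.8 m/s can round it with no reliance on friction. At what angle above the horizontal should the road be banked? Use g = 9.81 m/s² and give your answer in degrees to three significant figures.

10.5°

With no friction, the horizontal component of the normal force provides the centripetal force: N sinθ = mv²/r, while N cosθ = mg vertically.
Dividing: tanθ = v²/(r g) = (20.8)²/(239 × 9.81) = 432.6/2345 = 0.1845.
θ = arctan(0.1845) = 10.46°.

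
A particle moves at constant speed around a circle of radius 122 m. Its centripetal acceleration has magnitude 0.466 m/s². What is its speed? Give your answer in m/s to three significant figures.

a_c = v²/r ⇒ v = √(a_c · r) = √(0.466 × 122) = √56.85 = 7.540 m/s.

7.54 m/s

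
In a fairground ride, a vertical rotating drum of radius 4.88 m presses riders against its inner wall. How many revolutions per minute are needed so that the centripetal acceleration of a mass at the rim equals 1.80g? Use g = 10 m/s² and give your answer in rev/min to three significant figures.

18.3 rev/min

Require ω²r = 1.80g, so ω = √(1.80 × 10.0/4.88) = 1.921 rad/s.
In rev/min: ω × 60/(2π) = 1.921 × 60/(2π) = 18.34 rev/min.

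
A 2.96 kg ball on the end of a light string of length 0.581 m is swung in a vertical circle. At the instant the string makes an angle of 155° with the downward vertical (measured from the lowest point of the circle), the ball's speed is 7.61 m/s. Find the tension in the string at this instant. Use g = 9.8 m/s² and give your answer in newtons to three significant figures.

Take the radial direction toward the centre of the circle as positive. The component of the weight along the string toward the centre is −mg cos φ (φ measured from the bottom), so Newton's second law along the string gives T − mg cos φ = m v²/r.
cos 155° = -0.9063, so T = m(v²/r + g cos φ) = 2.96 × ((7.61)²/0.581 + 9.8 × -0.9063) = 2.96 × (99.68 + (-8.882)) = 2.96 × 90.79 = 268.8 N.

269 N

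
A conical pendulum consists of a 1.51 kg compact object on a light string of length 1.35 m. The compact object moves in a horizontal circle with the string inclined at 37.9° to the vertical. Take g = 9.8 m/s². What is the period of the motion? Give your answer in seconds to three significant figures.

r = L sinθ = 0.8293 m. From T sinθ = mω²r and T cosθ = mg: tanθ = ω²r/g, so ω² = g tanθ / r = g/(L cosθ).
ω = √(g/(L cosθ)) = √(9.8/(1.35 × 0.7891)) = √9.200 = 3.033 rad/s.
Period = 2π/ω = 2.072 s.

2.07 s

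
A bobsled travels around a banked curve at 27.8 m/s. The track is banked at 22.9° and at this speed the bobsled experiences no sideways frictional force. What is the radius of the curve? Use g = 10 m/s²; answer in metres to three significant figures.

Frictionless banking: tanθ = v²/(rg), so r = v²/(g tanθ).
r = (27.8)²/(10.0 × tan 22.9°) = 772.8/(10.0 × 0.4224) = 772.8/4.224 = 183.0 m.

183 m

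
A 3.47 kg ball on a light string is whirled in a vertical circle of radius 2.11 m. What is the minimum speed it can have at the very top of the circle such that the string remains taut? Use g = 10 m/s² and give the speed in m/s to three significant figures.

4.59 m/s

At the highest point the centre is directly below, so both the weight and T act inward: T + mg = mv²/r.
At minimum speed T → 0, so mg = mv_min²/r ⇒ v_min = √(g r) = √(10.0 × 2.11) = 4.593 m/s.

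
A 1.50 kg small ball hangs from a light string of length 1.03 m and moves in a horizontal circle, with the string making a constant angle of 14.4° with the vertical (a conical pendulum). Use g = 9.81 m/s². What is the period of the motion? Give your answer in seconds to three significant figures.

r = L sinθ = 0.2562 m. From T sinθ = mω²r and T cosθ = mg: tanθ = ω²r/g, so ω² = g tanθ / r = g/(L cosθ).
ω = √(g/(L cosθ)) = √(9.81/(1.03 × 0.9686)) = √9.833 = 3.136 rad/s.
Period = 2π/ω = 2.004 s.

2.00 s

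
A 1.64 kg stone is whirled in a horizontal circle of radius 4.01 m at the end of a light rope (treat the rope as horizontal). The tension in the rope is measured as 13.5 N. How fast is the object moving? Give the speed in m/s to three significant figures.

T = m v²/r ⇒ v = √(T r / m) = √(13.5 × 4.01 / 1.64) = √33.01 = 5.745 m/s.

5.75 m/s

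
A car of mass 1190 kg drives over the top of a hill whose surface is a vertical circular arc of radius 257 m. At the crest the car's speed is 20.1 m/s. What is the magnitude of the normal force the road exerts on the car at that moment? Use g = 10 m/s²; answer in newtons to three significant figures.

10000 N

At the crest the centripetal acceleration points downward (toward the centre of the arc), so mg − N = mv²/r.
N = m(g − v²/r) = 1190 × (10.0 − (20.1)²/257) = 1190 × (10.0 − 1.572) = 1190 × 8.428 = 10030 N.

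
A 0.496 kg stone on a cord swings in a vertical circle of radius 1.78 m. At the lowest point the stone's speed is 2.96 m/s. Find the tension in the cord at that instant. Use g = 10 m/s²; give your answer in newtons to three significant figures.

7.40 N

At the lowest point, T points up (toward the centre) and the weight mg points down (away from the centre), so the net inward force is T − mg = mv²/r.
T = m(v²/r + g) = 0.496 × ((2.96)²/1.78 + 10.0) = 0.496 × (4.922 + 10.0) = 0.496 × 14.92 = 7.401 N.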